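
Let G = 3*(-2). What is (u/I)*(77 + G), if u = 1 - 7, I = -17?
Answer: 426/17 ≈ 25.059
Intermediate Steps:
u = -6
G = -6
(u/I)*(77 + G) = (-6/(-17))*(77 - 6) = -6*(-1/17)*71 = (6/17)*71 = 426/17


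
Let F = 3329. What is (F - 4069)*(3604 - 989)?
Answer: -1935100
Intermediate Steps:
(F - 4069)*(3604 - 989) = (3329 - 4069)*(3604 - 989) = -740*2615 = -1935100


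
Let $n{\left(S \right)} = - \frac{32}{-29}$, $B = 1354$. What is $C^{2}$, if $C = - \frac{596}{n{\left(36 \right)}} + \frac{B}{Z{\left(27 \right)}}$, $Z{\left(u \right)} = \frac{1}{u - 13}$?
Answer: $\frac{21705244929}{64} \approx 3.3914 \cdot 10^{8}$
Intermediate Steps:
$n{\left(S \right)} = \frac{32}{29}$ ($n{\left(S \right)} = \left(-32\right) \left(- \frac{1}{29}\right) = \frac{32}{29}$)
$Z{\left(u \right)} = \frac{1}{-13 + u}$
$C = \frac{147327}{8}$ ($C = - \frac{596}{\frac{32}{29}} + \frac{1354}{\frac{1}{-13 + 27}} = \left(-596\right) \frac{29}{32} + \frac{1354}{\frac{1}{14}} = - \frac{4321}{8} + 1354 \frac{1}{\frac{1}{14}} = - \frac{4321}{8} + 1354 \cdot 14 = - \frac{4321}{8} + 18956 = \frac{147327}{8} \approx 18416.0$)
$C^{2} = \left(\frac{147327}{8}\right)^{2} = \frac{21705244929}{64}$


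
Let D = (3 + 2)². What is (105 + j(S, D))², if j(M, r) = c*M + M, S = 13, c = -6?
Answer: 1600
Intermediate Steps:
D = 25 (D = 5² = 25)
j(M, r) = -5*M (j(M, r) = -6*M + M = -5*M)
(105 + j(S, D))² = (105 - 5*13)² = (105 - 65)² = 40² = 1600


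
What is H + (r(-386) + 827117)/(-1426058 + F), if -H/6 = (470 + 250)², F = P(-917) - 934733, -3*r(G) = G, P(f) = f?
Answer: -22037572171337/7085124 ≈ -3.1104e+6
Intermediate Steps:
r(G) = -G/3
F = -935650 (F = -917 - 934733 = -935650)
H = -3110400 (H = -6*(470 + 250)² = -6*720² = -6*518400 = -3110400)
H + (r(-386) + 827117)/(-1426058 + F) = -3110400 + (-⅓*(-386) + 827117)/(-1426058 - 935650) = -3110400 + (386/3 + 827117)/(-2361708) = -3110400 + (2481737/3)*(-1/2361708) = -3110400 - 2481737/7085124 = -22037572171337/7085124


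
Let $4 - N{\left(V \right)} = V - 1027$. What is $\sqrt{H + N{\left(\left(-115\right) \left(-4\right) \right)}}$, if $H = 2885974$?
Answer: $\sqrt{2886545} \approx 1699.0$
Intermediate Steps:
$N{\left(V \right)} = 1031 - V$ ($N{\left(V \right)} = 4 - \left(V - 1027\right) = 4 - \left(-1027 + V\right) = 1031 - V$)
$\sqrt{H + N{\left(\left(-115\right) \left(-4\right) \right)}} = \sqrt{2885974 + \left(1031 - \left(-115\right) \left(-4\right)\right)} = \sqrt{2885974 + \left(1031 - 460\right)} = \sqrt{2885974 + 571} = \sqrt{2886545}$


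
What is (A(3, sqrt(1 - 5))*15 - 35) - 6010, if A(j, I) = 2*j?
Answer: -5955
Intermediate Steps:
(A(3, sqrt(1 - 5))*15 - 35) - 6010 = ((2*3)*15 - 35) - 6010 = (6*15 - 35) - 6010 = (90 - 35) - 6010 = 55 - 6010 = -5955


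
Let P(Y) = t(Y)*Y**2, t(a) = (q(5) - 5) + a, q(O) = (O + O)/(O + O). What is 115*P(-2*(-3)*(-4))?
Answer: -1854720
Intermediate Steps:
q(O) = 1 (q(O) = (2*O)/((2*O)) = (2*O)*(1/(2*O)) = 1)
t(a) = -4 + a (t(a) = (1 - 5) + a = -4 + a)
P(Y) = Y**2*(-4 + Y) (P(Y) = (-4 + Y)*Y**2 = Y**2*(-4 + Y))
115*P(-2*(-3)*(-4)) = 115*((-2*(-3)*(-4))**2*(-4 - 2*(-3)*(-4))) = 115*((6*(-4))**2*(-4 + 6*(-4))) = 115*((-24)**2*(-4 - 24)) = 115*(576*(-28)) = 115*(-16128) = -1854720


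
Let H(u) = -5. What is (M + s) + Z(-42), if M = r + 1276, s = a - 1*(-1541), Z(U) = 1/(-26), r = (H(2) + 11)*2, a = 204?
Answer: 78857/26 ≈ 3033.0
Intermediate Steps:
r = 12 (r = (-5 + 11)*2 = 6*2 = 12)
Z(U) = -1/26
s = 1745 (s = 204 - 1*(-1541) = 204 + 1541 = 1745)
M = 1288 (M = 12 + 1276 = 1288)
(M + s) + Z(-42) = (1288 + 1745) - 1/26 = 3033 - 1/26 = 78857/26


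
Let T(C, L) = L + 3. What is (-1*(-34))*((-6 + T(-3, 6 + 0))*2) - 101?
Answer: 103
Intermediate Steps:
T(C, L) = 3 + L
(-1*(-34))*((-6 + T(-3, 6 + 0))*2) - 101 = (-1*(-34))*((-6 + (3 + (6 + 0)))*2) - 101 = 34*((-6 + (3 + 6))*2) - 101 = 34*((-6 + 9)*2) - 101 = 34*(3*2) - 101 = 34*6 - 101 = 204 - 101 = 103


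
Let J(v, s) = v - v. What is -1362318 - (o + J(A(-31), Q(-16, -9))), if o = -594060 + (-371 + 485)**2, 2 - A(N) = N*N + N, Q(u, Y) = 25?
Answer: -781254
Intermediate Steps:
A(N) = 2 - N - N**2 (A(N) = 2 - (N*N + N) = 2 - (N**2 + N) = 2 - (N + N**2) = 2 + (-N - N**2) = 2 - N - N**2)
J(v, s) = 0
o = -581064 (o = -594060 + 114**2 = -594060 + 12996 = -581064)
-1362318 - (o + J(A(-31), Q(-16, -9))) = -1362318 - (-581064 + 0) = -1362318 - 1*(-581064) = -1362318 + 581064 = -781254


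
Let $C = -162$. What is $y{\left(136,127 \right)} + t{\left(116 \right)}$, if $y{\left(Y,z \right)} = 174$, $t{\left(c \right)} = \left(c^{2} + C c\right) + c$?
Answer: $-5046$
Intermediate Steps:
$t{\left(c \right)} = c^{2} - 161 c$ ($t{\left(c \right)} = \left(c^{2} - 162 c\right) + c = c^{2} - 161 c$)
$y{\left(136,127 \right)} + t{\left(116 \right)} = 174 + 116 \left(-161 + 116\right) = 174 + 116 \left(-45\right) = 174 - 5220 = -5046$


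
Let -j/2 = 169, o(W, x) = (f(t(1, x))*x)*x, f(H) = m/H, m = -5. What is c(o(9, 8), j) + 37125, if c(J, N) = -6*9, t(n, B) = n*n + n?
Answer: 37071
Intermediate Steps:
t(n, B) = n + n² (t(n, B) = n² + n = n + n²)
f(H) = -5/H
o(W, x) = -5*x²/2 (o(W, x) = ((-5/(1 + 1))*x)*x = ((-5/(1*2))*x)*x = ((-5/2)*x)*x = ((-5*½)*x)*x = (-5*x/2)*x = -5*x²/2)
j = -338 (j = -2*169 = -338)
c(J, N) = -54
c(o(9, 8), j) + 37125 = -54 + 37125 = 37071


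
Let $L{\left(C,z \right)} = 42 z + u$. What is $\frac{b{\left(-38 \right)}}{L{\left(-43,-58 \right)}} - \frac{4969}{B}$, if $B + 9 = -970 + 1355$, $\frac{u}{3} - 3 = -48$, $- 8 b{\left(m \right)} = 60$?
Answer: $- \frac{4257493}{322232} \approx -13.213$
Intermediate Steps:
$b{\left(m \right)} = - \frac{15}{2}$ ($b{\left(m \right)} = \left(- \frac{1}{8}\right) 60 = - \frac{15}{2}$)
$u = -135$ ($u = 9 + 3 \left(-48\right) = 9 - 144 = -135$)
$L{\left(C,z \right)} = -135 + 42 z$ ($L{\left(C,z \right)} = 42 z - 135 = -135 + 42 z$)
$B = 376$ ($B = -9 + \left(-970 + 1355\right) = -9 + 385 = 376$)
$\frac{b{\left(-38 \right)}}{L{\left(-43,-58 \right)}} - \frac{4969}{B} = - \frac{15}{2 \left(-135 + 42 \left(-58\right)\right)} - \frac{4969}{376} = - \frac{15}{2 \left(-135 - 2436\right)} - \frac{4969}{376} = - \frac{15}{2 \left(-2571\right)} - \frac{4969}{376} = \left(- \frac{15}{2}\right) \left(- \frac{1}{2571}\right) - \frac{4969}{376} = \frac{5}{1714} - \frac{4969}{376} = - \frac{4257493}{322232}$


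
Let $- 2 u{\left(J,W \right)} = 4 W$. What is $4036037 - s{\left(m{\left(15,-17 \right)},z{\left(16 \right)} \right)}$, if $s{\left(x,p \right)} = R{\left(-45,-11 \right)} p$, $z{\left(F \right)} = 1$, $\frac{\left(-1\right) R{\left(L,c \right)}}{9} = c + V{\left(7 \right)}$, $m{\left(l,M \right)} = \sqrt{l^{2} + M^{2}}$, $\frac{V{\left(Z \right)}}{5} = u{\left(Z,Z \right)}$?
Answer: $4035308$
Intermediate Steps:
$u{\left(J,W \right)} = - 2 W$ ($u{\left(J,W \right)} = - \frac{4 W}{2} = - 2 W$)
$V{\left(Z \right)} = - 10 Z$ ($V{\left(Z \right)} = 5 \left(- 2 Z\right) = - 10 Z$)
$m{\left(l,M \right)} = \sqrt{M^{2} + l^{2}}$
$R{\left(L,c \right)} = 630 - 9 c$ ($R{\left(L,c \right)} = - 9 \left(c - 70\right) = - 9 \left(-70 + c\right) = 630 - 9 c$)
$s{\left(x,p \right)} = 729 p$ ($s{\left(x,p \right)} = \left(630 - -99\right) p = \left(630 + 99\right) p = 729 p$)
$4036037 - s{\left(m{\left(15,-17 \right)},z{\left(16 \right)} \right)} = 4036037 - 729 \cdot 1 = 4036037 - 729 = 4035308$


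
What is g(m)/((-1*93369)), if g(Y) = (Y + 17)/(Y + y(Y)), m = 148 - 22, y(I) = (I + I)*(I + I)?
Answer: -143/5941069470 ≈ -2.4070e-8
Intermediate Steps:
y(I) = 4*I² (y(I) = (2*I)*(2*I) = 4*I²)
m = 126
g(Y) = (17 + Y)/(Y + 4*Y²) (g(Y) = (Y + 17)/(Y + 4*Y²) = (17 + Y)/(Y + 4*Y²))
g(m)/((-1*93369)) = ((17 + 126)/(126*(1 + 4*126)))/((-1*93369)) = ((1/126)*143/(1 + 504))/(-93369) = ((1/126)*143/505)*(-1/93369) = ((1/126)*(1/505)*143)*(-1/93369) = (143/63630)*(-1/93369) = -143/5941069470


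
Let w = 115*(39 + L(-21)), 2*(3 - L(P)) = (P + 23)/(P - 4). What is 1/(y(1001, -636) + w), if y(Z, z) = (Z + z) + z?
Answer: 5/22818 ≈ 0.00021913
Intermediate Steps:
y(Z, z) = Z + 2*z
L(P) = 3 - (23 + P)/(2*(-4 + P)) (L(P) = 3 - (P + 23)/(2*(P - 4)) = 3 - (23 + P)/(2*(-4 + P)))
w = 24173/5 (w = 115*(39 + (-47 + 5*(-21))/(2*(-4 - 21))) = 115*(39 + (½)*(-47 - 105)/(-25)) = 115*(39 + (½)*(-1/25)*(-152)) = 115*(39 + 76/25) = 115*(1051/25) = 24173/5 ≈ 4834.6)
1/(y(1001, -636) + w) = 1/((1001 + 2*(-636)) + 24173/5) = 1/((1001 - 1272) + 24173/5) = 1/(-271 + 24173/5) = 1/(22818/5) = 5/22818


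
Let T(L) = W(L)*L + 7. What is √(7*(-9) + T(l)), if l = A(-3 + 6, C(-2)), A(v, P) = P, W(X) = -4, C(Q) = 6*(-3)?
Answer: 4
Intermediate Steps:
C(Q) = -18
l = -18
T(L) = 7 - 4*L (T(L) = -4*L + 7 = 7 - 4*L)
√(7*(-9) + T(l)) = √(7*(-9) + (7 - 4*(-18))) = √(-63 + (7 + 72)) = √(-63 + 79) = √16 = 4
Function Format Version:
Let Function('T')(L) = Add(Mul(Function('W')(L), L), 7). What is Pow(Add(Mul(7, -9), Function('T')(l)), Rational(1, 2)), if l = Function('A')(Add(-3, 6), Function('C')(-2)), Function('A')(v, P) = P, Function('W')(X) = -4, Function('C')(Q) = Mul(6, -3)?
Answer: 4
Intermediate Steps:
Function('C')(Q) = -18
l = -18
Function('T')(L) = Add(7, Mul(-4, L)) (Function('T')(L) = Add(Mul(-4, L), 7) = Add(7, Mul(-4, L)))
Pow(Add(Mul(7, -9), Function('T')(l)), Rational(1, 2)) = Pow(Add(Mul(7, -9), Add(7, Mul(-4, -18))), Rational(1, 2)) = Pow(Add(-63, Add(7, 72)), Rational(1, 2)) = Pow(Add(-63, 79), Rational(1, 2)) = Pow(16, Rational(1, 2)) = 4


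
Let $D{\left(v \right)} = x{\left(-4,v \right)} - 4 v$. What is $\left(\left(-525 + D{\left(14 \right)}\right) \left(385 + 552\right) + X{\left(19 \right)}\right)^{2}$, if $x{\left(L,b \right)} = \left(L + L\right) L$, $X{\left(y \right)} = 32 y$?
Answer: $263995578025$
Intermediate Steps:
$x{\left(L,b \right)} = 2 L^{2}$ ($x{\left(L,b \right)} = 2 L L = 2 L^{2}$)
$D{\left(v \right)} = 32 - 4 v$ ($D{\left(v \right)} = 2 \left(-4\right)^{2} - 4 v = 2 \cdot 16 - 4 v = 32 - 4 v$)
$\left(\left(-525 + D{\left(14 \right)}\right) \left(385 + 552\right) + X{\left(19 \right)}\right)^{2} = \left(\left(-525 + \left(32 - 56\right)\right) \left(385 + 552\right) + 32 \cdot 19\right)^{2} = \left(\left(-525 + \left(32 - 56\right)\right) 937 + 608\right)^{2} = \left(\left(-525 - 24\right) 937 + 608\right)^{2} = \left(\left(-549\right) 937 + 608\right)^{2} = \left(-514413 + 608\right)^{2} = \left(-513805\right)^{2} = 263995578025$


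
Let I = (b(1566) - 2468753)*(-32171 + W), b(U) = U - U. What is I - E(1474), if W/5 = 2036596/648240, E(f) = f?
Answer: 2572977045657871/32412 ≈ 7.9383e+10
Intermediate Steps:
b(U) = 0
W = 509149/32412 (W = 5*(2036596/648240) = 5*(2036596*(1/648240)) = 5*(509149/162060) = 509149/32412 ≈ 15.709)
I = 2572977093433159/32412 (I = (0 - 2468753)*(-32171 + 509149/32412) = -2468753*(-1042217303/32412) = 2572977093433159/32412 ≈ 7.9383e+10)
I - E(1474) = 2572977093433159/32412 - 1*1474 = 2572977093433159/32412 - 1474 = 2572977045657871/32412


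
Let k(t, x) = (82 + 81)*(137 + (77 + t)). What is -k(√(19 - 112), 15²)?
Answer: -34882 - 163*I*√93 ≈ -34882.0 - 1571.9*I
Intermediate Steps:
k(t, x) = 34882 + 163*t (k(t, x) = 163*(214 + t) = 34882 + 163*t)
-k(√(19 - 112), 15²) = -(34882 + 163*√(19 - 112)) = -(34882 + 163*√(-93)) = -(34882 + 163*(I*√93)) = -(34882 + 163*I*√93) = -34882 - 163*I*√93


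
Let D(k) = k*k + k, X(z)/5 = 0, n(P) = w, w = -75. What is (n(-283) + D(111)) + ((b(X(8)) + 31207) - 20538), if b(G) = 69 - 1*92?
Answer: 23003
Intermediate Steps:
n(P) = -75
X(z) = 0 (X(z) = 5*0 = 0)
b(G) = -23 (b(G) = 69 - 92 = -23)
D(k) = k + k**2 (D(k) = k**2 + k = k + k**2)
(n(-283) + D(111)) + ((b(X(8)) + 31207) - 20538) = (-75 + 111*(1 + 111)) + ((-23 + 31207) - 20538) = (-75 + 111*112) + (31184 - 20538) = (-75 + 12432) + 10646 = 12357 + 10646 = 23003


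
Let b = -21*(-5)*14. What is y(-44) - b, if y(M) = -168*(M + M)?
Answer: 13314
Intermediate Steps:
y(M) = -336*M
b = 1470 (b = 105*14 = 1470)
y(-44) - b = -336*(-44) - 1*1470 = 14784 - 1470 = 13314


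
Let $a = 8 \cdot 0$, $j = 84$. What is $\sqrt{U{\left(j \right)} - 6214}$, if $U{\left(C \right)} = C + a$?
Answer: $i \sqrt{6130} \approx 78.294 i$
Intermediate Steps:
$a = 0$
$U{\left(C \right)} = C$ ($U{\left(C \right)} = C + 0 = C$)
$\sqrt{U{\left(j \right)} - 6214} = \sqrt{84 - 6214} = \sqrt{-6130} = i \sqrt{6130}$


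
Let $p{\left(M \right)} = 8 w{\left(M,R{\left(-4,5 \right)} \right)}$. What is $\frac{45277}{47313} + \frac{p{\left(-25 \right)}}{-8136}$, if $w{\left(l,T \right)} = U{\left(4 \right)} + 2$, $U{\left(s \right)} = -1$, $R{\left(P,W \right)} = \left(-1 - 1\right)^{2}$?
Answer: $\frac{5111044}{5346369} \approx 0.95598$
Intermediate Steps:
$R{\left(P,W \right)} = 4$ ($R{\left(P,W \right)} = \left(-2\right)^{2} = 4$)
$w{\left(l,T \right)} = 1$ ($w{\left(l,T \right)} = -1 + 2 = 1$)
$p{\left(M \right)} = 8$ ($p{\left(M \right)} = 8 \cdot 1 = 8$)
$\frac{45277}{47313} + \frac{p{\left(-25 \right)}}{-8136} = \frac{45277}{47313} + \frac{8}{-8136} = 45277 \cdot \frac{1}{47313} + 8 \left(- \frac{1}{8136}\right) = \frac{45277}{47313} - \frac{1}{1017} = \frac{5111044}{5346369}$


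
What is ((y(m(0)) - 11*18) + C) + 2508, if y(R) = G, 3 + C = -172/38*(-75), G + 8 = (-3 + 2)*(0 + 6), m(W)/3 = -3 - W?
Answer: 50017/19 ≈ 2632.5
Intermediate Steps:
m(W) = -9 - 3*W (m(W) = 3*(-3 - W) = -9 - 3*W)
G = -14 (G = -8 + (-3 + 2)*(0 + 6) = -8 - 1*6 = -8 - 6 = -14)
C = 6393/19 (C = -3 - 172/38*(-75) = -3 - 172*1/38*(-75) = -3 - 86/19*(-75) = -3 + 6450/19 = 6393/19 ≈ 336.47)
y(R) = -14
((y(m(0)) - 11*18) + C) + 2508 = ((-14 - 11*18) + 6393/19) + 2508 = ((-14 - 198) + 6393/19) + 2508 = (-212 + 6393/19) + 2508 = 2365/19 + 2508 = 50017/19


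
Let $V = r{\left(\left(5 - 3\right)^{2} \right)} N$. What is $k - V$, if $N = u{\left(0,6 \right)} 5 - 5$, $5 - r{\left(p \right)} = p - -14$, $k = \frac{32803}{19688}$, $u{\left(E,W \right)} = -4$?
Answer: $- \frac{6365797}{19688} \approx -323.33$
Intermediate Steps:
$k = \frac{32803}{19688}$ ($k = 32803 \cdot \frac{1}{19688} = \frac{32803}{19688} \approx 1.6661$)
$r{\left(p \right)} = -9 - p$ ($r{\left(p \right)} = 5 - \left(p - -14\right) = 5 - \left(p + 14\right) = 5 - \left(14 + p\right) = -9 - p$)
$N = -25$ ($N = \left(-4\right) 5 - 5 = -20 - 5 = -25$)
$V = 325$ ($V = \left(-9 - \left(5 - 3\right)^{2}\right) \left(-25\right) = \left(-9 - 2^{2}\right) \left(-25\right) = \left(-9 - 4\right) \left(-25\right) = \left(-13\right) \left(-25\right) = 325$)
$k - V = \frac{32803}{19688} - 325 = - \frac{6365797}{19688}$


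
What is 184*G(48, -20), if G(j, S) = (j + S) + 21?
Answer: 9016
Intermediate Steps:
G(j, S) = 21 + S + j (G(j, S) = (S + j) + 21 = 21 + S + j)
184*G(48, -20) = 184*(21 - 20 + 48) = 184*49 = 9016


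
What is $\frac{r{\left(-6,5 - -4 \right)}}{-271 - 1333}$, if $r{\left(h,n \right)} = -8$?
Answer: $\frac{2}{401} \approx 0.0049875$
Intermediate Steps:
$\frac{r{\left(-6,5 - -4 \right)}}{-271 - 1333} = \frac{1}{-271 - 1333} \left(-8\right) = \frac{1}{-1604} \left(-8\right) = \left(- \frac{1}{1604}\right) \left(-8\right) = \frac{2}{401}$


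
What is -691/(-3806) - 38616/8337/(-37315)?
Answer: 71704574867/394676053310 ≈ 0.18168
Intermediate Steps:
-691/(-3806) - 38616/8337/(-37315) = -691*(-1/3806) - 38616*1/8337*(-1/37315) = 691/3806 - 12872/2779*(-1/37315) = 691/3806 + 12872/103698385 = 71704574867/394676053310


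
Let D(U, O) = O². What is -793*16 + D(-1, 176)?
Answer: 18288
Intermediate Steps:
-793*16 + D(-1, 176) = -793*16 + 176² = -12688 + 30976 = 18288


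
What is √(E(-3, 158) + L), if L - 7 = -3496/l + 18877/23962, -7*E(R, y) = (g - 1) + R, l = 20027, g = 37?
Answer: 3*√1513834515025746/68555282 ≈ 1.7026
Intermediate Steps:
E(R, y) = -36/7 - R/7 (E(R, y) = -((37 - 1) + R)/7 = -(36 + R)/7 = -36/7 - R/7)
L = 3653487345/479886974 (L = 7 + (-3496/20027 + 18877/23962) = 7 + 294278527/479886974 = 3653487345/479886974 ≈ 7.6132)
√(E(-3, 158) + L) = √((-36/7 - ⅐*(-3)) + 3653487345/479886974) = √((-36/7 + 3/7) + 3653487345/479886974) = √(-33/7 + 3653487345/479886974) = √(198737577/68555282) = 3*√1513834515025746/68555282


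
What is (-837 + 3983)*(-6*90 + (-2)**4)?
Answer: -1648504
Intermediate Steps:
(-837 + 3983)*(-6*90 + (-2)**4) = 3146*(-540 + 16) = 3146*(-524) = -1648504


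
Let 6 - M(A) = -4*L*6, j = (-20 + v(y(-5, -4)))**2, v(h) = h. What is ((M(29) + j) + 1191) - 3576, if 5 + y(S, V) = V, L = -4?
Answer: -1634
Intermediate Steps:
y(S, V) = -5 + V
j = 841 (j = (-20 + (-5 - 4))**2 = (-20 - 9)**2 = (-29)**2 = 841)
M(A) = -90 (M(A) = 6 - (-4*(-4))*6 = 6 - 16*6 = 6 - 1*96 = 6 - 96 = -90)
((M(29) + j) + 1191) - 3576 = ((-90 + 841) + 1191) - 3576 = (751 + 1191) - 3576 = 1942 - 3576 = -1634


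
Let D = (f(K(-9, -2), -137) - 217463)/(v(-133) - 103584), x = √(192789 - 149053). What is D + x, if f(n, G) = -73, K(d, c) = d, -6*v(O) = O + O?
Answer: 652608/310619 + 2*√10934 ≈ 211.23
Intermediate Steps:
v(O) = -O/3 (v(O) = -(O + O)/6 = -O/3)
x = 2*√10934 (x = √43736 = 2*√10934 ≈ 209.13)
D = 652608/310619 (D = (-73 - 217463)/(-⅓*(-133) - 103584) = -217536/(133/3 - 103584) = -217536/(-310619/3) = -217536*(-3/310619) = 652608/310619 ≈ 2.1010)
D + x = 652608/310619 + 2*√10934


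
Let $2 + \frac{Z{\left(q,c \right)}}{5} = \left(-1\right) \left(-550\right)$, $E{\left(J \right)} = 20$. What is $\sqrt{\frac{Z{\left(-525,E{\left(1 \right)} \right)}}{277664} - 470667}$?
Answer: $\frac{i \sqrt{566986760583598}}{34708} \approx 686.05 i$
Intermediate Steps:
$Z{\left(q,c \right)} = 2740$ ($Z{\left(q,c \right)} = -10 + 5 \left(\left(-1\right) \left(-550\right)\right) = -10 + 5 \cdot 550 = -10 + 2750 = 2740$)
$\sqrt{\frac{Z{\left(-525,E{\left(1 \right)} \right)}}{277664} - 470667} = \sqrt{\frac{2740}{277664} - 470667} = \sqrt{2740 \cdot \frac{1}{277664} - 470667} = \sqrt{\frac{685}{69416} - 470667} = \sqrt{- \frac{32671819787}{69416}} = \frac{i \sqrt{566986760583598}}{34708}$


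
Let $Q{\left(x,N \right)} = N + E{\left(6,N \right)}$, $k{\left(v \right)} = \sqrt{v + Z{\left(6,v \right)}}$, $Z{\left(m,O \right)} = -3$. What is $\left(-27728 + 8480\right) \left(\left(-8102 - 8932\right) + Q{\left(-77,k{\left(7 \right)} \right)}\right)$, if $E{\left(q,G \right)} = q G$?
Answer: $327600960$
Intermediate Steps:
$E{\left(q,G \right)} = G q$
$k{\left(v \right)} = \sqrt{-3 + v}$ ($k{\left(v \right)} = \sqrt{v - 3} = \sqrt{-3 + v}$)
$Q{\left(x,N \right)} = 7 N$ ($Q{\left(x,N \right)} = N + N 6 = N + 6 N = 7 N$)
$\left(-27728 + 8480\right) \left(\left(-8102 - 8932\right) + Q{\left(-77,k{\left(7 \right)} \right)}\right) = \left(-27728 + 8480\right) \left(\left(-8102 - 8932\right) + 7 \sqrt{-3 + 7}\right) = - 19248 \left(\left(-8102 - 8932\right) + 7 \sqrt{4}\right) = - 19248 \left(-17034 + 7 \cdot 2\right) = - 19248 \left(-17034 + 14\right) = \left(-19248\right) \left(-17020\right) = 327600960$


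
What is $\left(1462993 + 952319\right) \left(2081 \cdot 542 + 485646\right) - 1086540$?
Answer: $3897220760436$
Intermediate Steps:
$\left(1462993 + 952319\right) \left(2081 \cdot 542 + 485646\right) - 1086540 = 2415312 \left(1127902 + 485646\right) - 1086540 = 2415312 \cdot 1613548 - 1086540 = 3897221846976 - 1086540 = 3897220760436$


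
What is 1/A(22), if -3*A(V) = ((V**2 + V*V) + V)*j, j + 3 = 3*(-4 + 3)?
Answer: 1/1980 ≈ 0.00050505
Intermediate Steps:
j = -6 (j = -3 + 3*(-4 + 3) = -3 + 3*(-1) = -3 - 3 = -6)
A(V) = 2*V + 4*V**2 (A(V) = -((V**2 + V*V) + V)*(-6)/3 = -((V**2 + V**2) + V)*(-6)/3 = -(2*V**2 + V)*(-6)/3 = -(V + 2*V**2)*(-6)/3 = -(-12*V**2 - 6*V)/3 = 2*V + 4*V**2)
1/A(22) = 1/(2*22*(1 + 2*22)) = 1/(2*22*(1 + 44)) = 1/(2*22*45) = 1/1980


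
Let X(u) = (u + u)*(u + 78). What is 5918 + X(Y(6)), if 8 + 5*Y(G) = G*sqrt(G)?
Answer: 28454/5 + 4488*sqrt(6)/25 ≈ 6130.5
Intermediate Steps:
Y(G) = -8/5 + G**(3/2)/5 (Y(G) = -8/5 + (G*sqrt(G))/5 = -8/5 + G**(3/2)/5)
X(u) = 2*u*(78 + u) (X(u) = (2*u)*(78 + u) = 2*u*(78 + u))
5918 + X(Y(6)) = 5918 + 2*(-8/5 + 6**(3/2)/5)*(78 + (-8/5 + 6**(3/2)/5)) = 5918 + 2*(-8/5 + (6*sqrt(6))/5)*(78 + (-8/5 + (6*sqrt(6))/5)) = 5918 + 2*(-8/5 + 6*sqrt(6)/5)*(78 + (-8/5 + 6*sqrt(6)/5)) = 5918 + 2*(-8/5 + 6*sqrt(6)/5)*(382/5 + 6*sqrt(6)/5)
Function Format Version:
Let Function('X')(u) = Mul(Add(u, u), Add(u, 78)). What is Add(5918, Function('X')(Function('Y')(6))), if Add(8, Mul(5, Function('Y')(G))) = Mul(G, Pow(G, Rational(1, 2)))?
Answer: Add(Rational(28454, 5), Mul(Rational(4488, 25), Pow(6, Rational(1, 2)))) ≈ 6130.5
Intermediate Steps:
Function('Y')(G) = Add(Rational(-8, 5), Mul(Rational(1, 5), Pow(G, Rational(3, 2)))) (Function('Y')(G) = Add(Rational(-8, 5), Mul(Rational(1, 5), Mul(G, Pow(G, Rational(1, 2))))) = Add(Rational(-8, 5), Mul(Rational(1, 5), Pow(G, Rational(3, 2)))))
Function('X')(u) = Mul(2, u, Add(78, u)) (Function('X')(u) = Mul(Mul(2, u), Add(78, u)) = Mul(2, u, Add(78, u)))
Add(5918, Function('X')(Function('Y')(6))) = Add(5918, Mul(2, Add(Rational(-8, 5), Mul(Rational(1, 5), Pow(6, Rational(3, 2)))), Add(78, Add(Rational(-8, 5), Mul(Rational(1, 5), Pow(6, Rational(3, 2))))))) = Add(5918, Mul(2, Add(Rational(-8, 5), Mul(Rational(1, 5), Mul(6, Pow(6, Rational(1, 2))))), Add(78, Add(Rational(-8, 5), Mul(Rational(1, 5), Mul(6, Pow(6, Rational(1, 2)))))))) = Add(5918, Mul(2, Add(Rational(-8, 5), Mul(Rational(6, 5), Pow(6, Rational(1, 2)))), Add(78, Add(Rational(-8, 5), Mul(Rational(6, 5), Pow(6, Rational(1, 2))))))) = Add(5918, Mul(2, Add(Rational(-8, 5), Mul(Rational(6, 5), Pow(6, Rational(1, 2)))), Add(Rational(382, 5), Mul(Rational(6, 5), Pow(6, Rational(1, 2))))))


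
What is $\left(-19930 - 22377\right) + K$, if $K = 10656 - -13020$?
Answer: $-18631$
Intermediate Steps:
$K = 23676$ ($K = 10656 + 13020 = 23676$)
$\left(-19930 - 22377\right) + K = \left(-19930 - 22377\right) + 23676 = -42307 + 23676 = -18631$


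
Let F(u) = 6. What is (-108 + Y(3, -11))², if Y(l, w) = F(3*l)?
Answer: 10404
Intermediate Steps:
Y(l, w) = 6
(-108 + Y(3, -11))² = (-108 + 6)² = (-102)² = 10404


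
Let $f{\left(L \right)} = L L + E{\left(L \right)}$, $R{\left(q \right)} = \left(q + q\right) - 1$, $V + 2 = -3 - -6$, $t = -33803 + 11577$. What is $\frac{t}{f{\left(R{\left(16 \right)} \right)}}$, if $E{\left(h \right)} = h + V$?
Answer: $- \frac{22226}{993} \approx -22.383$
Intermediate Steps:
$t = -22226$
$V = 1$ ($V = -2 - -3 = -2 + \left(-3 + 6\right) = -2 + 3 = 1$)
$E{\left(h \right)} = 1 + h$ ($E{\left(h \right)} = h + 1 = 1 + h$)
$R{\left(q \right)} = -1 + 2 q$ ($R{\left(q \right)} = 2 q - 1 = -1 + 2 q$)
$f{\left(L \right)} = 1 + L + L^{2}$ ($f{\left(L \right)} = L L + \left(1 + L\right) = L^{2} + \left(1 + L\right) = 1 + L + L^{2}$)
$\frac{t}{f{\left(R{\left(16 \right)} \right)}} = - \frac{22226}{1 + \left(-1 + 2 \cdot 16\right) + \left(-1 + 2 \cdot 16\right)^{2}} = - \frac{22226}{1 + \left(-1 + 32\right) + \left(-1 + 32\right)^{2}} = - \frac{22226}{1 + 31 + 31^{2}} = - \frac{22226}{1 + 31 + 961} = - \frac{22226}{993}$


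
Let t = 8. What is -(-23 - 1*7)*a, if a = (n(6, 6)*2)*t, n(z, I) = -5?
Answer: -2400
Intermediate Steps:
a = -80 (a = -5*2*8 = -10*8 = -80)
-(-23 - 1*7)*a = -(-23 - 1*7)*(-80) = -(-23 - 7)*(-80) = -(-30)*(-80) = -1*2400 = -2400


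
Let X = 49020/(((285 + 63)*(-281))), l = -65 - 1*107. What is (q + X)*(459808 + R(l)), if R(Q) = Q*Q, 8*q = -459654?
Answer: -229142701729924/8149 ≈ -2.8119e+10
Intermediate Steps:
q = -229827/4 (q = (⅛)*(-459654) = -229827/4 ≈ -57457.)
l = -172 (l = -65 - 107 = -172)
R(Q) = Q²
X = -4085/8149 (X = 49020/((348*(-281))) = 49020/(-97788) = 49020*(-1/97788) = -4085/8149 ≈ -0.50129)
(q + X)*(459808 + R(l)) = (-229827/4 - 4085/8149)*(459808 + (-172)²) = -1872876563*(459808 + 29584)/32596 = -1872876563/32596*489392 = -229142701729924/8149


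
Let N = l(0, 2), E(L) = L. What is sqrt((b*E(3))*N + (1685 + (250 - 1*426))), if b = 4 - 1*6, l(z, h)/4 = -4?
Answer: sqrt(1605) ≈ 40.062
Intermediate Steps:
l(z, h) = -16 (l(z, h) = 4*(-4) = -16)
b = -2 (b = 4 - 6 = -2)
N = -16
sqrt((b*E(3))*N + (1685 + (250 - 1*426))) = sqrt(-2*3*(-16) + (1685 + (250 - 1*426))) = sqrt(-6*(-16) + (1685 + (250 - 426))) = sqrt(96 + (1685 - 176)) = sqrt(96 + 1509) = sqrt(1605)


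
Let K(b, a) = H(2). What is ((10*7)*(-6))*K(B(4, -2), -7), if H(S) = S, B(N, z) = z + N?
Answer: -840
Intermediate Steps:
B(N, z) = N + z
K(b, a) = 2
((10*7)*(-6))*K(B(4, -2), -7) = ((10*7)*(-6))*2 = (70*(-6))*2 = -420*2 = -840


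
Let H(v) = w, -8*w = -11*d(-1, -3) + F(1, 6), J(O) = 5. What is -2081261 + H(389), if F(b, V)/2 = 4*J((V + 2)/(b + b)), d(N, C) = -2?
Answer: -8325075/4 ≈ -2.0813e+6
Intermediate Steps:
F(b, V) = 40 (F(b, V) = 2*(4*5) = 2*20 = 40)
w = -31/4 (w = -(-11*(-2) + 40)/8 = -(22 + 40)/8 = -1/8*62 = -31/4 ≈ -7.7500)
H(v) = -31/4
-2081261 + H(389) = -2081261 - 31/4 = -8325075/4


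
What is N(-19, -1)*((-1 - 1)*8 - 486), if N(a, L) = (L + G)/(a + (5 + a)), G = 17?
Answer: 8032/33 ≈ 243.39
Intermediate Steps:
N(a, L) = (17 + L)/(5 + 2*a) (N(a, L) = (L + 17)/(a + (5 + a)) = (17 + L)/(5 + 2*a))
N(-19, -1)*((-1 - 1)*8 - 486) = ((17 - 1)/(5 + 2*(-19)))*((-1 - 1)*8 - 486) = (16/(5 - 38))*(-2*8 - 486) = (16/(-33))*(-16 - 486) = -1/33*16*(-502) = -16/33*(-502) = 8032/33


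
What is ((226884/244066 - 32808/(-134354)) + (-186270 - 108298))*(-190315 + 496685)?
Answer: -739823232269348307140/8197810841 ≈ -9.0246e+10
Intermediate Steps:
((226884/244066 - 32808/(-134354)) + (-186270 - 108298))*(-190315 + 496685) = ((226884*(1/244066) - 32808*(-1/134354)) - 294568)*306370 = ((113442/122033 + 16404/67177) - 294568)*306370 = (9622522566/8197810841 - 294568)*306370 = -2414803121289122/8197810841*306370 = -739823232269348307140/8197810841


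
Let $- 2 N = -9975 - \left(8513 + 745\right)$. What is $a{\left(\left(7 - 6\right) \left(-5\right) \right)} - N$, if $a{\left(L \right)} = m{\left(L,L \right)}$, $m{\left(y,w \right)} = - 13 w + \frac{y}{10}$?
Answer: $-9552$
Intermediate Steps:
$m{\left(y,w \right)} = - 13 w + \frac{y}{10}$ ($m{\left(y,w \right)} = - 13 w + y \frac{1}{10} = - 13 w + \frac{y}{10}$)
$a{\left(L \right)} = - \frac{129 L}{10}$ ($a{\left(L \right)} = - 13 L + \frac{L}{10} = - \frac{129 L}{10}$)
$N = \frac{19233}{2}$ ($N = - \frac{-9975 - \left(8513 + 745\right)}{2} = - \frac{-9975 - 9258}{2} = \left(- \frac{1}{2}\right) \left(-19233\right) = \frac{19233}{2} \approx 9616.5$)
$a{\left(\left(7 - 6\right) \left(-5\right) \right)} - N = - \frac{129 \left(7 - 6\right) \left(-5\right)}{10} - \frac{19233}{2} = - \frac{129 \cdot 1 \left(-5\right)}{10} - \frac{19233}{2} = \left(- \frac{129}{10}\right) \left(-5\right) - \frac{19233}{2} = \frac{129}{2} - \frac{19233}{2} = -9552$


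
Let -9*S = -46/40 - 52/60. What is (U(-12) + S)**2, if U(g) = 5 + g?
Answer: 13388281/291600 ≈ 45.913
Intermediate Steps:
S = 121/540 (S = -(-46/40 - 52/60)/9 = -(-46*1/40 - 52*1/60)/9 = -(-23/20 - 13/15)/9 = -1/9*(-121/60) = 121/540 ≈ 0.22407)
(U(-12) + S)**2 = ((5 - 12) + 121/540)**2 = (-7 + 121/540)**2 = (-3659/540)**2 = 13388281/291600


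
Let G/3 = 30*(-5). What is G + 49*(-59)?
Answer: -3341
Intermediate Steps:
G = -450 (G = 3*(30*(-5)) = 3*(-150) = -450)
G + 49*(-59) = -450 + 49*(-59) = -450 - 2891 = -3341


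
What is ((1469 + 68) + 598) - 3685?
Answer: -1550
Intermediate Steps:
((1469 + 68) + 598) - 3685 = (1537 + 598) - 3685 = 2135 - 3685 = -1550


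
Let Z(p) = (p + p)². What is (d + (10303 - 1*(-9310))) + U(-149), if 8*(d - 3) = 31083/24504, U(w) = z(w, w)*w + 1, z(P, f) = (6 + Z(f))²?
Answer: -76791953795057991/65344 ≈ -1.1752e+12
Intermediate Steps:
Z(p) = 4*p² (Z(p) = (2*p)² = 4*p²)
z(P, f) = (6 + 4*f²)²
U(w) = 1 + 4*w*(3 + 2*w²)² (U(w) = (4*(3 + 2*w²)²)*w + 1 = 4*w*(3 + 2*w²)² + 1 = 1 + 4*w*(3 + 2*w²)²)
d = 206393/65344 (d = 3 + (31083/24504)/8 = 3 + (31083*(1/24504))/8 = 3 + (⅛)*(10361/8168) = 3 + 10361/65344 = 206393/65344 ≈ 3.1586)
(d + (10303 - 1*(-9310))) + U(-149) = (206393/65344 + (10303 - 1*(-9310))) + (1 + 4*(-149)*(3 + 2*(-149)²)²) = (206393/65344 + (10303 + 9310)) + (1 + 4*(-149)*(3 + 2*22201)²) = (206393/65344 + 19613) + (1 + 4*(-149)*(3 + 44402)²) = 1281798265/65344 + (1 + 4*(-149)*44405²) = 1281798265/65344 + (1 + 4*(-149)*1971804025) = 1281798265/65344 + (1 - 1175195198900) = 1281798265/65344 - 1175195198899 = -76791953795057991/65344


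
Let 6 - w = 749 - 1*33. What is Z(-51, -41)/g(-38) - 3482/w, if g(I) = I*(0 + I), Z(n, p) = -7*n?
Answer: 2640739/512620 ≈ 5.1515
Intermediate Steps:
g(I) = I² (g(I) = I*I = I²)
w = -710 (w = 6 - (749 - 1*33) = 6 - (749 - 33) = 6 - 1*716 = 6 - 716 = -710)
Z(-51, -41)/g(-38) - 3482/w = (-7*(-51))/((-38)²) - 3482/(-710) = 357/1444 - 3482*(-1/710) = 357*(1/1444) + 1741/355 = 357/1444 + 1741/355 = 2640739/512620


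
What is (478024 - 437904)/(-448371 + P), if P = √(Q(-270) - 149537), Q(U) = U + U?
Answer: -529077780/5912844227 - 1180*I*√150077/5912844227 ≈ -0.089479 - 7.7311e-5*I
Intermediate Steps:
Q(U) = 2*U
P = I*√150077 (P = √(2*(-270) - 149537) = √(-540 - 149537) = √(-150077) = I*√150077 ≈ 387.4*I)
(478024 - 437904)/(-448371 + P) = (478024 - 437904)/(-448371 + I*√150077) = 40120/(-448371 + I*√150077)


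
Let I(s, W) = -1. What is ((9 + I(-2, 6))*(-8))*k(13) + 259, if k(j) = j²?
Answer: -10557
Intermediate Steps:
((9 + I(-2, 6))*(-8))*k(13) + 259 = ((9 - 1)*(-8))*13² + 259 = (8*(-8))*169 + 259 = -64*169 + 259 = -10816 + 259 = -10557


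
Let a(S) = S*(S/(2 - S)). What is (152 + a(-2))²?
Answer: 23409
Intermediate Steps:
a(S) = S²/(2 - S)
(152 + a(-2))² = (152 - 1*(-2)²/(-2 - 2))² = (152 - 1*4/(-4))² = (152 - 1*4*(-¼))² = (152 + 1)² = 153² = 23409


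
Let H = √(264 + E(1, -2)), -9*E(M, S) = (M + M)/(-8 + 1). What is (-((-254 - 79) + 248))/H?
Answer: 255*√116438/16634 ≈ 5.2311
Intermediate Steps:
E(M, S) = 2*M/63 (E(M, S) = -(M + M)/(9*(-8 + 1)) = -2*M/(9*(-7)) = -2*M*(-1)/(9*7) = -(-2)*M/63 = 2*M/63)
H = √116438/21 (H = √(264 + (2/63)*1) = √(264 + 2/63) = √(16634/63) = √116438/21 ≈ 16.249)
(-((-254 - 79) + 248))/H = (-((-254 - 79) + 248))/((√116438/21)) = (-(-333 + 248))*(3*√116438/16634) = (-1*(-85))*(3*√116438/16634) = 85*(3*√116438/16634) = 255*√116438/16634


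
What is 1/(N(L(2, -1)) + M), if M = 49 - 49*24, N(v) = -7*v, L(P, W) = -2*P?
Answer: -1/1099 ≈ -0.00090992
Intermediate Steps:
M = -1127 (M = 49 - 1176 = -1127)
1/(N(L(2, -1)) + M) = 1/(-(-14)*2 - 1127) = 1/(-7*(-4) - 1127) = 1/(28 - 1127) = 1/(-1099) = -1/1099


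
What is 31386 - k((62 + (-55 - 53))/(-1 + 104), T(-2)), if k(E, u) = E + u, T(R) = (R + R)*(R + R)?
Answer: 3231156/103 ≈ 31370.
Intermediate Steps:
T(R) = 4*R² (T(R) = (2*R)*(2*R) = 4*R²)
31386 - k((62 + (-55 - 53))/(-1 + 104), T(-2)) = 31386 - ((62 + (-55 - 53))/(-1 + 104) + 4*(-2)²) = 31386 - ((62 - 108)/103 + 4*4) = 31386 - (-46*1/103 + 16) = 31386 - (-46/103 + 16) = 31386 - 1*1602/103 = 31386 - 1602/103 = 3231156/103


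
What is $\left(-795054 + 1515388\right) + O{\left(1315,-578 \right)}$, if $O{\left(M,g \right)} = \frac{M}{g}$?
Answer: $\frac{416351737}{578} \approx 7.2033 \cdot 10^{5}$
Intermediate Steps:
$\left(-795054 + 1515388\right) + O{\left(1315,-578 \right)} = \left(-795054 + 1515388\right) + \frac{1315}{-578} = 720334 + 1315 \left(- \frac{1}{578}\right) = 720334 - \frac{1315}{578} = \frac{416351737}{578}$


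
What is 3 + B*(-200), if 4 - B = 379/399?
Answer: -242203/399 ≈ -607.03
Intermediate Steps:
B = 1217/399 (B = 4 - 379/399 = 1217/399 ≈ 3.0501)
3 + B*(-200) = 3 + (1217/399)*(-200) = 3 - 243400/399 = -242203/399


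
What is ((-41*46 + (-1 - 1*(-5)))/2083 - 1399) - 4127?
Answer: -11512540/2083 ≈ -5526.9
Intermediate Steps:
((-41*46 + (-1 - 1*(-5)))/2083 - 1399) - 4127 = ((-1886 + (-1 + 5))*(1/2083) - 1399) - 4127 = ((-1886 + 4)*(1/2083) - 1399) - 4127 = (-1882*1/2083 - 1399) - 4127 = (-1882/2083 - 1399) - 4127 = -2915999/2083 - 4127 = -11512540/2083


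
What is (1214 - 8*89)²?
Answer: 252004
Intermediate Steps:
(1214 - 8*89)² = (1214 - 712)² = 502² = 252004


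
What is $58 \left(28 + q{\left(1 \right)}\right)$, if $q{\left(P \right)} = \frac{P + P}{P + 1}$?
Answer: $1682$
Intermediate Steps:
$q{\left(P \right)} = \frac{2 P}{1 + P}$
$58 \left(28 + q{\left(1 \right)}\right) = 58 \left(28 + 2 \cdot 1 \frac{1}{1 + 1}\right) = 58 \left(28 + 2 \cdot 1 \cdot \frac{1}{2}\right) = 58 \left(28 + 1\right) = 58 \cdot 29 = 1682$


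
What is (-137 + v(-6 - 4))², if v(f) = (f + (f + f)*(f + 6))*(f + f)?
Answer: 2362369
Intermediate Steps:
v(f) = 2*f*(f + 2*f*(6 + f)) (v(f) = (f + (2*f)*(6 + f))*(2*f) = (f + 2*f*(6 + f))*(2*f) = 2*f*(f + 2*f*(6 + f)))
(-137 + v(-6 - 4))² = (-137 + (-6 - 4)²*(26 + 4*(-6 - 4)))² = (-137 + (-10)²*(26 + 4*(-10)))² = (-137 + 100*(26 - 40))² = (-137 + 100*(-14))² = (-137 - 1400)² = (-1537)² = 2362369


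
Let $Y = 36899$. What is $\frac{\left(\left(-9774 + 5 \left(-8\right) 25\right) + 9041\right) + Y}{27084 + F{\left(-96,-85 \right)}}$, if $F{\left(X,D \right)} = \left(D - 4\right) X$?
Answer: $\frac{5861}{5938} \approx 0.98703$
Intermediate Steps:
$F{\left(X,D \right)} = X \left(-4 + D\right)$ ($F{\left(X,D \right)} = \left(-4 + D\right) X = X \left(-4 + D\right)$)
$\frac{\left(\left(-9774 + 5 \left(-8\right) 25\right) + 9041\right) + Y}{27084 + F{\left(-96,-85 \right)}} = \frac{\left(\left(-9774 + 5 \left(-8\right) 25\right) + 9041\right) + 36899}{27084 - 96 \left(-4 - 85\right)} = \frac{\left(\left(-9774 - 1000\right) + 9041\right) + 36899}{27084 - -8544} = \frac{\left(\left(-9774 - 1000\right) + 9041\right) + 36899}{27084 + 8544} = \frac{\left(-10774 + 9041\right) + 36899}{35628} = \left(-1733 + 36899\right) \frac{1}{35628} = 35166 \cdot \frac{1}{35628} = \frac{5861}{5938}$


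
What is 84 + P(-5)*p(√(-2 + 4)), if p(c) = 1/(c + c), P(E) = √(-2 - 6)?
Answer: 84 + I ≈ 84.0 + 1.0*I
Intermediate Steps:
P(E) = 2*I*√2 (P(E) = √(-8) = 2*I*√2)
p(c) = 1/(2*c)
84 + P(-5)*p(√(-2 + 4)) = 84 + (2*I*√2)*(1/(2*(√(-2 + 4)))) = 84 + (2*I*√2)*(1/(2*(√2))) = 84 + (2*I*√2)*((√2/2)/2) = 84 + (2*I*√2)*(√2/4) = 84 + I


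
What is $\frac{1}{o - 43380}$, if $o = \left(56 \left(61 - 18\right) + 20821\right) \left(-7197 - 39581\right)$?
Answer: $- \frac{1}{1086649542} \approx -9.2026 \cdot 10^{-10}$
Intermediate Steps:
$o = -1086606162$ ($o = \left(56 \cdot 43 + 20821\right) \left(-46778\right) = \left(2408 + 20821\right) \left(-46778\right) = 23229 \left(-46778\right) = -1086606162$)
$\frac{1}{o - 43380} = \frac{1}{-1086606162 - 43380} = \frac{1}{-1086649542} = - \frac{1}{1086649542}$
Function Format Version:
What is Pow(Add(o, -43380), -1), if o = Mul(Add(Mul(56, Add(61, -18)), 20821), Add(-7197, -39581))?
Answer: Rational(-1, 1086649542) ≈ -9.2026e-10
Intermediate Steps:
o = -1086606162 (o = Mul(Add(Mul(56, 43), 20821), -46778) = Mul(Add(2408, 20821), -46778) = Mul(23229, -46778) = -1086606162)
Pow(Add(o, -43380), -1) = Pow(Add(-1086606162, -43380), -1) = Pow(-1086649542, -1) = Rational(-1, 1086649542)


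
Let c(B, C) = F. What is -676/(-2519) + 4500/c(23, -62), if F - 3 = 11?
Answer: 5672482/17633 ≈ 321.70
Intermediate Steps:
F = 14 (F = 3 + 11 = 14)
c(B, C) = 14
-676/(-2519) + 4500/c(23, -62) = -676/(-2519) + 4500/14 = -676*(-1/2519) + 4500*(1/14) = 676/2519 + 2250/7 = 5672482/17633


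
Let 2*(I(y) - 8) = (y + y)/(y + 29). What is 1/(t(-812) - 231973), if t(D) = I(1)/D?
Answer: -24360/5650862521 ≈ -4.3108e-6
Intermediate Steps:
I(y) = 8 + y/(29 + y) (I(y) = 8 + ((y + y)/(y + 29))/2 = 8 + ((2*y)/(29 + y))/2 = 8 + (2*y/(29 + y))/2 = 8 + y/(29 + y))
t(D) = 241/(30*D) (t(D) = ((232 + 9*1)/(29 + 1))/D = ((232 + 9)/30)/D = ((1/30)*241)/D = 241/(30*D))
1/(t(-812) - 231973) = 1/((241/30)/(-812) - 231973) = 1/((241/30)*(-1/812) - 231973) = 1/(-241/24360 - 231973) = 1/(-5650862521/24360) = -24360/5650862521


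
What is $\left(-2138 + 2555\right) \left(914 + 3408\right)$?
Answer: $1802274$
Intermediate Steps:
$\left(-2138 + 2555\right) \left(914 + 3408\right) = 417 \cdot 4322 = 1802274$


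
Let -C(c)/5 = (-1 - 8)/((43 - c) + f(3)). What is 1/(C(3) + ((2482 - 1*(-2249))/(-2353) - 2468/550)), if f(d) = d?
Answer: -27824225/151680586 ≈ -0.18344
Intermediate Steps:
C(c) = 45/(46 - c) (C(c) = -5*(-1 - 8)/((43 - c) + 3) = -(-45)/(46 - c) = 45/(46 - c))
1/(C(3) + ((2482 - 1*(-2249))/(-2353) - 2468/550)) = 1/(45/(46 - 1*3) + ((2482 - 1*(-2249))/(-2353) - 2468/550)) = 1/(45/(46 - 3) + ((2482 + 2249)*(-1/2353) - 2468*1/550)) = 1/(45/43 + (4731*(-1/2353) - 1234/275)) = 1/(45*(1/43) + (-4731/2353 - 1234/275)) = 1/(45/43 - 4204627/647075) = 1/(-151680586/27824225) = -27824225/151680586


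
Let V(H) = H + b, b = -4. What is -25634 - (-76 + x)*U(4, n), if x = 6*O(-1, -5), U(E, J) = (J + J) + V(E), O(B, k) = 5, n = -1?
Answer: -25726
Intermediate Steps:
V(H) = -4 + H (V(H) = H - 4 = -4 + H)
U(E, J) = -4 + E + 2*J (U(E, J) = (J + J) + (-4 + E) = 2*J + (-4 + E) = -4 + E + 2*J)
x = 30 (x = 6*5 = 30)
-25634 - (-76 + x)*U(4, n) = -25634 - (-76 + 30)*(-4 + 4 + 2*(-1)) = -25634 - (-46)*(-4 + 4 - 2) = -25634 - (-46)*(-2) = -25634 - 1*92 = -25634 - 92 = -25726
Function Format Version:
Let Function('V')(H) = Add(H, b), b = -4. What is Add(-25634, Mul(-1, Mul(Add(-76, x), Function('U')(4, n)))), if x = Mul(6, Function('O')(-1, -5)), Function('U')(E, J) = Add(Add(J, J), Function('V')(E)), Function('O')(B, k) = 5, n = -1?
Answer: -25726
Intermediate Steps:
Function('V')(H) = Add(-4, H) (Function('V')(H) = Add(H, -4) = Add(-4, H))
Function('U')(E, J) = Add(-4, E, Mul(2, J)) (Function('U')(E, J) = Add(Add(J, J), Add(-4, E)) = Add(Mul(2, J), Add(-4, E)) = Add(-4, E, Mul(2, J)))
x = 30 (x = Mul(6, 5) = 30)
Add(-25634, Mul(-1, Mul(Add(-76, x), Function('U')(4, n)))) = Add(-25634, Mul(-1, Mul(Add(-76, 30), Add(-4, 4, Mul(2, -1))))) = Add(-25634, Mul(-1, Mul(-46, Add(-4, 4, -2)))) = Add(-25634, Mul(-1, Mul(-46, -2))) = Add(-25634, Mul(-1, 92)) = Add(-25634, -92) = -25726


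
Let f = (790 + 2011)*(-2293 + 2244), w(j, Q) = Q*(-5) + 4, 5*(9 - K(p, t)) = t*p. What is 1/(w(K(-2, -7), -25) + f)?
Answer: -1/137120 ≈ -7.2929e-6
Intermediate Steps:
K(p, t) = 9 - p*t/5 (K(p, t) = 9 - t*p/5 = 9 - p*t/5)
w(j, Q) = 4 - 5*Q (w(j, Q) = -5*Q + 4 = 4 - 5*Q)
f = -137249 (f = 2801*(-49) = -137249)
1/(w(K(-2, -7), -25) + f) = 1/((4 - 5*(-25)) - 137249) = 1/((4 + 125) - 137249) = 1/(129 - 137249) = 1/(-137120) = -1/137120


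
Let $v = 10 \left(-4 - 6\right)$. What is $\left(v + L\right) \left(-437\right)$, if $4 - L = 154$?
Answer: $109250$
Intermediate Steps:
$L = -150$ ($L = 4 - 154 = -150$)
$v = -100$ ($v = 10 \left(-10\right) = -100$)
$\left(v + L\right) \left(-437\right) = \left(-100 - 150\right) \left(-437\right) = \left(-250\right) \left(-437\right) = 109250$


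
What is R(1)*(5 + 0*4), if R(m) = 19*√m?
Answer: 95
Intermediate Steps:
R(1)*(5 + 0*4) = (19*√1)*(5 + 0*4) = (19*1)*(5 + 0) = 19*5 = 95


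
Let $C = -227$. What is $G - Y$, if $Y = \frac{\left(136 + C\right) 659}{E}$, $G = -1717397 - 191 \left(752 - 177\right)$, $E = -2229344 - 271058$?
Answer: $- \frac{4568789603213}{2500402} \approx -1.8272 \cdot 10^{6}$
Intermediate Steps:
$E = -2500402$ ($E = -2229344 - 271058 = -2500402$)
$G = -1827222$ ($G = -1717397 - 191 \cdot 575 = -1717397 - 109825 = -1827222$)
$Y = \frac{59969}{2500402}$ ($Y = \frac{\left(136 - 227\right) 659}{-2500402} = \left(-91\right) 659 \left(- \frac{1}{2500402}\right) = \left(-59969\right) \left(- \frac{1}{2500402}\right) = \frac{59969}{2500402} \approx 0.023984$)
$G - Y = -1827222 - \frac{59969}{2500402} = - \frac{4568789603213}{2500402}$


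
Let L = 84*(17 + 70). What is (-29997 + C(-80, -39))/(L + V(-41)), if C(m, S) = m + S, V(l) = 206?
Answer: -15058/3757 ≈ -4.0080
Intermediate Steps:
L = 7308 (L = 84*87 = 7308)
C(m, S) = S + m
(-29997 + C(-80, -39))/(L + V(-41)) = (-29997 + (-39 - 80))/(7308 + 206) = (-29997 - 119)/7514 = -30116*1/7514 = -15058/3757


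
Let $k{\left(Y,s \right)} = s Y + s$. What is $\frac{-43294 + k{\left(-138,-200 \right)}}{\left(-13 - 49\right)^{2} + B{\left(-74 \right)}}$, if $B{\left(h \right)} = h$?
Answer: $- \frac{7947}{1885} \approx -4.2159$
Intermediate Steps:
$k{\left(Y,s \right)} = s + Y s$ ($k{\left(Y,s \right)} = Y s + s = s + Y s$)
$\frac{-43294 + k{\left(-138,-200 \right)}}{\left(-13 - 49\right)^{2} + B{\left(-74 \right)}} = \frac{-43294 - 200 \left(1 - 138\right)}{\left(-13 - 49\right)^{2} - 74} = \frac{-43294 - -27400}{\left(-62\right)^{2} - 74} = \frac{-43294 + 27400}{3844 - 74} = - \frac{15894}{3770} = \left(-15894\right) \frac{1}{3770} = - \frac{7947}{1885}$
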